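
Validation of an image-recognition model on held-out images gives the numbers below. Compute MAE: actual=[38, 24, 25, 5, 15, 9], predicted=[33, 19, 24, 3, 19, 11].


Absolute errors: |38-33|=5, |24-19|=5, |25-24|=1, |5-3|=2, |15-19|=4, |9-11|=2
Sum = 19
MAE = 19/6 = 19/6

19/6


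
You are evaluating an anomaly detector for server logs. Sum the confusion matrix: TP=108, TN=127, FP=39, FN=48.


Total = TP + TN + FP + FN
= 108 + 127 + 39 + 48
= 322
(Predicted positive: 147, predicted negative: 175)

322


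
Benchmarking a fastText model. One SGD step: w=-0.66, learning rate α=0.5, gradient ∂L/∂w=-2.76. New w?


w_new = w - α·∇
= -0.66 - 0.5·-2.76
= -0.66 + 1.38
= 0.72

0.72


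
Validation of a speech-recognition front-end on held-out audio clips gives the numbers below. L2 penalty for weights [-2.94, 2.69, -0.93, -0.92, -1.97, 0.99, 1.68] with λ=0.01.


‖w‖₂² = (-2.94)² + (2.69)² + (-0.93)² + (-0.92)² + (-1.97)² + (0.99)² + (1.68)²
     = 8.6436 + 7.2361 + 0.8649 + 0.8464 + 3.8809 + 0.9801 + 2.8224
     = 25.2744
λ·‖w‖₂² = 0.01·25.2744 = 0.252744

0.252744


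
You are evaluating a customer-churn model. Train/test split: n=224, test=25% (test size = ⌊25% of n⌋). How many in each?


Test = ⌊224·25/100⌋ = 56
Train = 224 - 56 = 168

Train: 168, Test: 56


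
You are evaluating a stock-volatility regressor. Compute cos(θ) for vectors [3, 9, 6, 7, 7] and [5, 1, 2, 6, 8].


A·B = 3·5 + 9·1 + 6·2 + 7·6 + 7·8 = 134
‖A‖ = √224 = 14.9666, ‖B‖ = √130 = 11.4018
cos = 134/(√224·√130) = 134/√29120 = 0.7853

0.7853


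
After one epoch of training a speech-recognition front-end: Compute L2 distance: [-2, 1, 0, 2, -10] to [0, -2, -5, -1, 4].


d = √((-2-0)² + (1+ 2)² + (0+ 5)² + (2+ 1)² + (-10-4)²)
  = √(4 + 9 + 25 + 9 + 196)
  = √243 = 15.5885

15.5885


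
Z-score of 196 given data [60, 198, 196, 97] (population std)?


μ = 137.75, σ = 60.681
z = (196 - 137.75)/60.681 = 0.9599

0.9599


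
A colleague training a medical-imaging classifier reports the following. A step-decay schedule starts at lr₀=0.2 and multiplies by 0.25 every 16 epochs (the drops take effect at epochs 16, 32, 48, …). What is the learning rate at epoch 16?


n_drops = ⌊16/16⌋ = 1
lr = 0.2·0.25^1 = 0.2·0.25 = 0.05

0.05


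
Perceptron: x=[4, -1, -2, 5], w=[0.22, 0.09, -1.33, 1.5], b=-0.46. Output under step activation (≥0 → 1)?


z = (4)·(0.22) + (-1)·(0.09) + (-2)·(-1.33) + (5)·(1.5) - 0.46
  = 10.49
step(z) = 1 (z≥0)

1


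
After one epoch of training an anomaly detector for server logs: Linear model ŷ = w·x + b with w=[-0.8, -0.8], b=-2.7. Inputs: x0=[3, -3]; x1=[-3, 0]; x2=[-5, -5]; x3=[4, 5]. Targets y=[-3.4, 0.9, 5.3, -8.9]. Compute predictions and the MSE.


ŷ0 = (-0.8)·(3) + (-0.8)·(-3) - 2.7 = -2.7
ŷ1 = (-0.8)·(-3) + (-0.8)·(0) - 2.7 = -0.3
ŷ2 = (-0.8)·(-5) + (-0.8)·(-5) - 2.7 = 5.3
ŷ3 = (-0.8)·(4) + (-0.8)·(5) - 2.7 = -9.9
errors² = [0.49, 1.44, 0.0, 1.0]
MSE = 2.9300/4 = 0.7325

0.7325


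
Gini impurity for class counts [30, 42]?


Probabilities: [30/72, 42/72] ≈ [0.4167, 0.5833]
Σpᵢ² = (900 + 1764)/72² = 2664/5184
Gini = 1 - Σpᵢ² = 1 - 2664/5184 = 0.4861

0.4861


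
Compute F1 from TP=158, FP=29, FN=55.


Precision = 158/187 = 0.8449
Recall = 158/213 = 0.7418
F1 = 2·P·R/(P+R) = 2·TP/(2·TP+FP+FN) = 316/(316+29+55) = 316/400 = 0.79

0.79


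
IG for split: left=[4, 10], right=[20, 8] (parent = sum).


Parent = [24, 18], H_parent = 0.9852
H_left = 0.8631 (n=14), H_right = 0.8631 (n=28)
H_children = (14/42)·0.8631 + (28/42)·0.8631 = 0.8631
IG = 0.9852 - 0.8631 = 0.1221

0.1221


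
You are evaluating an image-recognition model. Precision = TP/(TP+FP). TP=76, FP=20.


Precision = TP/(TP+FP)
= 76/(76+20)
= 76/96 = 79.17%

79.17%


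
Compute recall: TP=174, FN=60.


Recall = TP/(TP+FN)
= 174/(174+60)
= 174/234 = 74.36%

74.36%


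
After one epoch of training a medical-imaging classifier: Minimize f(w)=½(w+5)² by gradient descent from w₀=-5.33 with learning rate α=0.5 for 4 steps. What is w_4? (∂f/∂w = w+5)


step 1: grad = -5.33+5 = -0.33; w = -5.33 - 0.5·(-0.33) = -5.165
step 2: grad = -5.165+5 = -0.165; w = -5.165 - 0.5·(-0.165) = -5.0825
step 3: grad = -5.0825+5 = -0.0825; w = -5.0825 - 0.5·(-0.0825) = -5.04125
step 4: grad = -5.04125+5 = -0.04125; w = -5.04125 - 0.5·(-0.04125) = -5.020625

-5.020625


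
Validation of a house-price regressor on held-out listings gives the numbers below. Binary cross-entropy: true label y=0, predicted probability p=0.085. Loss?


BCE = -[y·ln(p) + (1-y)·ln(1-p)]
= -0 - 1·ln(1-0.085)
= -ln(0.915) = 0.0888

0.0888


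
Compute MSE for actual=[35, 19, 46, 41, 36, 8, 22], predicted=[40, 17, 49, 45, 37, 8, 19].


Squared errors: (35-40)²=25, (19-17)²=4, (46-49)²=9, (41-45)²=16, (36-37)²=1, (8-8)²=0, (22-19)²=9
Sum = 64
MSE = 64/7 = 64/7

64/7


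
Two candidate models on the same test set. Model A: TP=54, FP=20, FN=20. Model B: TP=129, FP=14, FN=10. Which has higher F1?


Model A: P=54/74=0.7297, R=54/74=0.7297, F1=2PR/(P+R)=2TP/(2TP+FP+FN)=108/148=0.7297
Model B: P=129/143=0.9021, R=129/139=0.9281, F1=2PR/(P+R)=2TP/(2TP+FP+FN)=258/282=0.9149
0.7297 < 0.9149 → Model B

Model B


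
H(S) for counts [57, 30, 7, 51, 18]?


Probabilities: [57/163, 30/163, 7/163, 51/163, 18/163] ≈ [0.3497, 0.184, 0.0429, 0.3129, 0.1104]
H = -((57/163)·log₂(57/163) + (30/163)·log₂(30/163) + (7/163)·log₂(7/163) + (51/163)·log₂(51/163) + (18/163)·log₂(18/163))
  = 2.05 bits

2.05 bits


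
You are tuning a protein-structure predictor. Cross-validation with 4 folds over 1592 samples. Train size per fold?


Fold size = 1592/4 = 398
Training per fold = 1592 - 398 = 1194

1194


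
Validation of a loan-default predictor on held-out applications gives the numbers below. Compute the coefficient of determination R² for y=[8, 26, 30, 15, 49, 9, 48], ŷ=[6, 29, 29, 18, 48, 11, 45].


ȳ = 26.4286
SS_res = Σ(y-ŷ)² = 37
SS_tot = Σ(y-ȳ)² = 1761.71
R² = 1 - SS_res/SS_tot = 1 - 0.021 = 0.979

0.979


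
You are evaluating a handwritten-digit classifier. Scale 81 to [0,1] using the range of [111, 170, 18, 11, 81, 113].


min=11, max=170
(81-11)/(170-11) = 70/159 = 0.4403

0.4403


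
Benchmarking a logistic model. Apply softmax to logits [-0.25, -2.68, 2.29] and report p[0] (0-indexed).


Exponentials: e^-0.25=0.7788, e^-2.68=0.0686, e^2.29=9.8749
Sum = 10.7223
Softmax = [0.0726, 0.0064, 0.921]
p[0] = 0.7788/10.7223 = 0.0726

0.0726


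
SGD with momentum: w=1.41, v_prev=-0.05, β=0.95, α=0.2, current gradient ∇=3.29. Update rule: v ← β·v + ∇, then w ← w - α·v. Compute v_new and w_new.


v_new = 0.95·-0.05 + 3.29 = -0.0475 + 3.29 = 3.2425
w_new = 1.41 - 0.2·3.2425 = 1.41 - 0.6485 = 0.7615

v_new=3.2425, w_new=0.7615


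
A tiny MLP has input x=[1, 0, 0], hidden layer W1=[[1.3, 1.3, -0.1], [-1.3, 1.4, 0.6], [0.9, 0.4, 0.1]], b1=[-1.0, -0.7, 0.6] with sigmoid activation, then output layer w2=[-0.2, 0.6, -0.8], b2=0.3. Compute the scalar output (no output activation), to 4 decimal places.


z1[0] = (1.3)·(1) + (1.3)·(0) + (-0.1)·(0) - 1.0 = 0.3
z1[1] = (-1.3)·(1) + (1.4)·(0) + (0.6)·(0) - 0.7 = -2.0
z1[2] = (0.9)·(1) + (0.4)·(0) + (0.1)·(0) + 0.6 = 1.5
h = sigmoid(z1) = [0.5744, 0.1192, 0.8176]
output = (-0.2)·(0.5744) + (0.6)·(0.1192) + (-0.8)·(0.8176) + 0.3 = -0.3974

-0.3974


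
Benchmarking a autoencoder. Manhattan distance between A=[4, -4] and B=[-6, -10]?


d = |4+ 6| + |-4+ 10|
  = 10 + 6
  = 16

16


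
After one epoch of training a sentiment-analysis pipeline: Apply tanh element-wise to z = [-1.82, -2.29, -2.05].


tanh(-1.82) = -0.9488
tanh(-2.29) = -0.9797
tanh(-2.05) = -0.9674
result = [-0.9488, -0.9797, -0.9674]

[-0.9488, -0.9797, -0.9674]


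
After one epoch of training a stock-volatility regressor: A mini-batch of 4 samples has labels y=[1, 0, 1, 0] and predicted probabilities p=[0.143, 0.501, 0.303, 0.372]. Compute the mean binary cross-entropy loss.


L[0] = -ln(0.143) = 1.9449
L[1] = -ln(1-0.501) = -ln(0.499) = 0.6951
L[2] = -ln(0.303) = 1.194
L[3] = -ln(1-0.372) = -ln(0.628) = 0.4652
mean = (1.9449 + 0.6951 + 1.194 + 0.4652)/4 = 1.0748

1.0748


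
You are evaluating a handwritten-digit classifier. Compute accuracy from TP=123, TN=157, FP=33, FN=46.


Accuracy = (TP+TN)/(TP+TN+FP+FN)
= (123+157)/(359)
= 280/359 = 77.99%

77.99%


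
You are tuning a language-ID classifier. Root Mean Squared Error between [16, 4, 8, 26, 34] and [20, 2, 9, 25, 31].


MSE = 31/5 = 6.2
RMSE = √(31/5) = 2.49

2.49


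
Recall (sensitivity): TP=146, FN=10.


Recall = TP/(TP+FN)
= 146/(146+10)
= 146/156 = 93.59%

93.59%


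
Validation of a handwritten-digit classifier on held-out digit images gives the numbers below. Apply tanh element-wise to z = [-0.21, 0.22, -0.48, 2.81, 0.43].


tanh(-0.21) = -0.207
tanh(0.22) = 0.2165
tanh(-0.48) = -0.4462
tanh(2.81) = 0.9928
tanh(0.43) = 0.4053
result = [-0.207, 0.2165, -0.4462, 0.9928, 0.4053]

[-0.207, 0.2165, -0.4462, 0.9928, 0.4053]


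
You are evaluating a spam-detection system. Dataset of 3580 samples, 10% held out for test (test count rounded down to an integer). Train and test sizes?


Test = ⌊3580·10/100⌋ = 358
Train = 3580 - 358 = 3222

Train: 3222, Test: 358


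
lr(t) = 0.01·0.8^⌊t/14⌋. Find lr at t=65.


n_drops = ⌊65/14⌋ = 4
lr = 0.01·0.8^4 = 0.01·0.4096 = 0.004096

0.004096


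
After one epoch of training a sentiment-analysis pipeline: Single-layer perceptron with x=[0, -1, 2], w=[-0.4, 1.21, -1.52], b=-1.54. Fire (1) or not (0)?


z = (0)·(-0.4) + (-1)·(1.21) + (2)·(-1.52) - 1.54
  = -5.79
step(z) = 0 (z<0)

0


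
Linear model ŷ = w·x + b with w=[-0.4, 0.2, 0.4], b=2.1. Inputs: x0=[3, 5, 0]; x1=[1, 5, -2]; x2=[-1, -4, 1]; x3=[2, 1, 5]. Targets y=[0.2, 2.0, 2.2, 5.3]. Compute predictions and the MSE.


ŷ0 = (-0.4)·(3) + (0.2)·(5) + (0.4)·(0) + 2.1 = 1.9
ŷ1 = (-0.4)·(1) + (0.2)·(5) + (0.4)·(-2) + 2.1 = 1.9
ŷ2 = (-0.4)·(-1) + (0.2)·(-4) + (0.4)·(1) + 2.1 = 2.1
ŷ3 = (-0.4)·(2) + (0.2)·(1) + (0.4)·(5) + 2.1 = 3.5
errors² = [2.89, 0.01, 0.01, 3.24]
MSE = 6.1500/4 = 1.5375

1.5375


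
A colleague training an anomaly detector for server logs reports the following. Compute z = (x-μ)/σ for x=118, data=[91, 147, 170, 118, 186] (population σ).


μ = 142.4, σ = 34.4128
z = (118 - 142.4)/34.4128 = -0.709

-0.709


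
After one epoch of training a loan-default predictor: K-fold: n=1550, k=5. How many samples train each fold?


Fold size = 1550/5 = 310
Training per fold = 1550 - 310 = 1240

1240


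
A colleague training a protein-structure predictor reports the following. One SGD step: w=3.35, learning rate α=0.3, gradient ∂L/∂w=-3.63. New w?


w_new = w - α·∇
= 3.35 - 0.3·-3.63
= 3.35 + 1.089
= 4.439

4.439


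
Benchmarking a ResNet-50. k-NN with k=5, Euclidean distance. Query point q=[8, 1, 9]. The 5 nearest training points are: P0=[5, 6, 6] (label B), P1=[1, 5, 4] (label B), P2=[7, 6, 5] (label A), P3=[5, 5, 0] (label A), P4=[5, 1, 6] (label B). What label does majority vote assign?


d(q,P0) = 6.5574  (label B)
d(q,P1) = 9.4868  (label B)
d(q,P2) = 6.4807  (label A)
d(q,P3) = 10.2956  (label A)
d(q,P4) = 4.2426  (label B)
Votes: A=2, B=3
Majority → B

B


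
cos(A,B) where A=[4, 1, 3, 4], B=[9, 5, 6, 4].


A·B = 4·9 + 1·5 + 3·6 + 4·4 = 75
‖A‖ = √42 = 6.4807, ‖B‖ = √158 = 12.5698
cos = 75/(√42·√158) = 75/√6636 = 0.9207

0.9207


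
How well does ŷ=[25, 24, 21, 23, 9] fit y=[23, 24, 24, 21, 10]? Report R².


ȳ = 20.4
SS_res = Σ(y-ŷ)² = 18
SS_tot = Σ(y-ȳ)² = 141.2
R² = 1 - SS_res/SS_tot = 1 - 0.1275 = 0.8725

0.8725


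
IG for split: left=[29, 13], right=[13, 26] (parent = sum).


Parent = [42, 39], H_parent = 0.999
H_left = 0.8926 (n=42), H_right = 0.9183 (n=39)
H_children = (42/81)·0.8926 + (39/81)·0.9183 = 0.905
IG = 0.999 - 0.905 = 0.094

0.094


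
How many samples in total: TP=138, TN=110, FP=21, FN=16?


Total = TP + TN + FP + FN
= 138 + 110 + 21 + 16
= 285
(Predicted positive: 159, predicted negative: 126)

285


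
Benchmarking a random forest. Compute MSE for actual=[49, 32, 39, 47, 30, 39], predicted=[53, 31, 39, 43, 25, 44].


Squared errors: (49-53)²=16, (32-31)²=1, (39-39)²=0, (47-43)²=16, (30-25)²=25, (39-44)²=25
Sum = 83
MSE = 83/6 = 83/6

83/6


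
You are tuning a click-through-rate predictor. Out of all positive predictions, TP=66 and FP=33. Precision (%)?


Precision = TP/(TP+FP)
= 66/(66+33)
= 66/99 = 66.67%

66.67%


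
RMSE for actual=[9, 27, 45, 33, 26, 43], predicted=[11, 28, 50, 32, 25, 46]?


MSE = 41/6 = 6.8333
RMSE = √(41/6) = 2.6141

2.6141


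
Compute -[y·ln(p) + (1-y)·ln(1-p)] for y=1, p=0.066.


BCE = -[y·ln(p) + (1-y)·ln(1-p)]
= -1·ln(0.066) - 0
= -ln(0.066) = 2.7181

2.7181


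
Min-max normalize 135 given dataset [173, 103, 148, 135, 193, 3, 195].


min=3, max=195
(135-3)/(195-3) = 132/192 = 0.6875

0.6875


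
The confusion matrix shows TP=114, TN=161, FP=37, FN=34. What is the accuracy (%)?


Accuracy = (TP+TN)/(TP+TN+FP+FN)
= (114+161)/(346)
= 275/346 = 79.48%

79.48%


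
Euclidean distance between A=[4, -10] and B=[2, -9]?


d = √((4-2)² + (-10+ 9)²)
  = √(4 + 1)
  = √5 = 2.2361

2.2361


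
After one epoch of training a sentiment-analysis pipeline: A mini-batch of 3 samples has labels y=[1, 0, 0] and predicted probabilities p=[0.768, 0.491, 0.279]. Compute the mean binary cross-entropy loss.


L[0] = -ln(0.768) = 0.264
L[1] = -ln(1-0.491) = -ln(0.509) = 0.6753
L[2] = -ln(1-0.279) = -ln(0.721) = 0.3271
mean = (0.264 + 0.6753 + 0.3271)/3 = 0.4221

0.4221


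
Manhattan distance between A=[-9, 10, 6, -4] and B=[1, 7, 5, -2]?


d = |-9-1| + |10-7| + |6-5| + |-4+ 2|
  = 10 + 3 + 1 + 2
  = 16

16


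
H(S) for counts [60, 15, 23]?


Probabilities: [60/98, 15/98, 23/98] ≈ [0.6122, 0.1531, 0.2347]
H = -((60/98)·log₂(60/98) + (15/98)·log₂(15/98) + (23/98)·log₂(23/98))
  = 1.3386 bits

1.3386 bits


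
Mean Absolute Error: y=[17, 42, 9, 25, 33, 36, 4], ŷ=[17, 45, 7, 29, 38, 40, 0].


Absolute errors: |17-17|=0, |42-45|=3, |9-7|=2, |25-29|=4, |33-38|=5, |36-40|=4, |4-0|=4
Sum = 22
MAE = 22/7 = 22/7

22/7


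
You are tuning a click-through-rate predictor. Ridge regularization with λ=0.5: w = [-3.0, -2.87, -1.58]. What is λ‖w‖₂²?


‖w‖₂² = (-3.0)² + (-2.87)² + (-1.58)²
     = 9 + 8.2369 + 2.4964
     = 19.7333
λ·‖w‖₂² = 0.5·19.7333 = 9.86665

9.86665


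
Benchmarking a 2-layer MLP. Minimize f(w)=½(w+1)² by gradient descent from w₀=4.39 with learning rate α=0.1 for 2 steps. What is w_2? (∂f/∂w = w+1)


step 1: grad = 4.39+1 = 5.39; w = 4.39 - 0.1·(5.39) = 3.851
step 2: grad = 3.851+1 = 4.851; w = 3.851 - 0.1·(4.851) = 3.3659

3.3659


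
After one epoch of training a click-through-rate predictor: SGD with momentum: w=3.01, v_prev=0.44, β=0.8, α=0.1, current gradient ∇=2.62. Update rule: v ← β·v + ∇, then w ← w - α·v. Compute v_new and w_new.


v_new = 0.8·0.44 + 2.62 = 0.352 + 2.62 = 2.972
w_new = 3.01 - 0.1·2.972 = 3.01 - 0.2972 = 2.7128

v_new=2.972, w_new=2.7128


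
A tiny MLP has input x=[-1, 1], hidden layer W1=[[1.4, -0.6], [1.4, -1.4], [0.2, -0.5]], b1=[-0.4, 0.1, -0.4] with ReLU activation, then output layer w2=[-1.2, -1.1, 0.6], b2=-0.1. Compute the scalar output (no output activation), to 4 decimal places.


z1[0] = (1.4)·(-1) + (-0.6)·(1) - 0.4 = -2.4
z1[1] = (1.4)·(-1) + (-1.4)·(1) + 0.1 = -2.7
z1[2] = (0.2)·(-1) + (-0.5)·(1) - 0.4 = -1.1
h = ReLU(z1) = [0.0, 0.0, 0.0]
output = (-1.2)·(0.0) + (-1.1)·(0.0) + (0.6)·(0.0) - 0.1 = -0.1

-0.1


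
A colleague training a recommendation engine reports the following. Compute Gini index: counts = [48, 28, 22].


Probabilities: [48/98, 28/98, 22/98] ≈ [0.4898, 0.2857, 0.2245]
Σpᵢ² = (2304 + 784 + 484)/98² = 3572/9604
Gini = 1 - Σpᵢ² = 1 - 3572/9604 = 0.6281

0.6281


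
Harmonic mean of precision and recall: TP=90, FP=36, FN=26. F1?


Precision = 90/126 = 0.7143
Recall = 90/116 = 0.7759
F1 = 2·P·R/(P+R) = 2·TP/(2·TP+FP+FN) = 180/(180+36+26) = 180/242 = 0.7438

0.7438


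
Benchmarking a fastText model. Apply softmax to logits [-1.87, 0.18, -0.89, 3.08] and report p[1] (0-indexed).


Exponentials: e^-1.87=0.1541, e^0.18=1.1972, e^-0.89=0.4107, e^3.08=21.7584
Sum = 23.5204
Softmax = [0.0066, 0.0509, 0.0175, 0.9251]
p[1] = 1.1972/23.5204 = 0.0509

0.0509


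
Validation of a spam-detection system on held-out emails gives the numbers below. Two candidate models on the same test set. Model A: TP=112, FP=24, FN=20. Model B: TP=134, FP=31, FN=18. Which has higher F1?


Model A: P=112/136=0.8235, R=112/132=0.8485, F1=2PR/(P+R)=2TP/(2TP+FP+FN)=224/268=0.8358
Model B: P=134/165=0.8121, R=134/152=0.8816, F1=2PR/(P+R)=2TP/(2TP+FP+FN)=268/317=0.8454
0.8358 < 0.8454 → Model B

Model B


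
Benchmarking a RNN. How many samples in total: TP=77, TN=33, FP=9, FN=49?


Total = TP + TN + FP + FN
= 77 + 33 + 9 + 49
= 168
(Predicted positive: 86, predicted negative: 82)

168


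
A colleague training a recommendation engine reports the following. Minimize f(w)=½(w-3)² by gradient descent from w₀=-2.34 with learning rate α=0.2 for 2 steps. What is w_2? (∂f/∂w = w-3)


step 1: grad = -2.34-3 = -5.34; w = -2.34 - 0.2·(-5.34) = -1.272
step 2: grad = -1.272-3 = -4.272; w = -1.272 - 0.2·(-4.272) = -0.4176

-0.4176


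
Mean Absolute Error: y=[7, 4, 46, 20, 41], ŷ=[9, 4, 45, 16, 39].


Absolute errors: |7-9|=2, |4-4|=0, |46-45|=1, |20-16|=4, |41-39|=2
Sum = 9
MAE = 9/5 = 9/5

9/5


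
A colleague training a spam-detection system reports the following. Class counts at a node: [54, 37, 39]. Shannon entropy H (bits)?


Probabilities: [54/130, 37/130, 39/130] ≈ [0.4154, 0.2846, 0.3]
H = -((54/130)·log₂(54/130) + (37/130)·log₂(37/130) + (39/130)·log₂(39/130))
  = 1.5636 bits

1.5636 bits


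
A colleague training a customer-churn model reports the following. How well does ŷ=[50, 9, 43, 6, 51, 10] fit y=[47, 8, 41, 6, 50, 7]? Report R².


ȳ = 26.5
SS_res = Σ(y-ŷ)² = 24
SS_tot = Σ(y-ȳ)² = 2325.5
R² = 1 - SS_res/SS_tot = 1 - 0.0103 = 0.9897

0.9897


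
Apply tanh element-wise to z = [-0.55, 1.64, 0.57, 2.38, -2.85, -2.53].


tanh(-0.55) = -0.5005
tanh(1.64) = 0.9275
tanh(0.57) = 0.5154
tanh(2.38) = 0.983
tanh(-2.85) = -0.9933
tanh(-2.53) = -0.9874
result = [-0.5005, 0.9275, 0.5154, 0.983, -0.9933, -0.9874]

[-0.5005, 0.9275, 0.5154, 0.983, -0.9933, -0.9874]


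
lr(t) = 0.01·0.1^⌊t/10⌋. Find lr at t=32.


n_drops = ⌊32/10⌋ = 3
lr = 0.01·0.1^3 = 0.01·0.001 = 0.00001

0.00001


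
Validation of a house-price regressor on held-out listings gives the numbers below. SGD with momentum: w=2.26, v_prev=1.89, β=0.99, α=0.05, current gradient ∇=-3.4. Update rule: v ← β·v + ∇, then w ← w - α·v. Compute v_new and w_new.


v_new = 0.99·1.89 - 3.4 = 1.8711 - 3.4 = -1.5289
w_new = 2.26 - 0.05·-1.5289 = 2.26 + 0.076445 = 2.336445

v_new=-1.5289, w_new=2.336445


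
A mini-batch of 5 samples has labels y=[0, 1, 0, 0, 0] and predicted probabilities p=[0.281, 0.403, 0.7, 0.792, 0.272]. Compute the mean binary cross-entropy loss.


L[0] = -ln(1-0.281) = -ln(0.719) = 0.3299
L[1] = -ln(0.403) = 0.9088
L[2] = -ln(1-0.7) = -ln(0.3) = 1.204
L[3] = -ln(1-0.792) = -ln(0.208) = 1.5702
L[4] = -ln(1-0.272) = -ln(0.728) = 0.3175
mean = (0.3299 + 0.9088 + 1.204 + 1.5702 + 0.3175)/5 = 0.8661

0.8661


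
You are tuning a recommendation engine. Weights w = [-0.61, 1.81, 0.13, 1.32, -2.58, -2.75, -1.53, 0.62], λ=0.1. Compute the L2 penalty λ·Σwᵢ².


‖w‖₂² = (-0.61)² + (1.81)² + (0.13)² + (1.32)² + (-2.58)² + (-2.75)² + (-1.53)² + (0.62)²
     = 0.3721 + 3.2761 + 0.0169 + 1.7424 + 6.6564 + 7.5625 + 2.3409 + 0.3844
     = 22.3517
λ·‖w‖₂² = 0.1·22.3517 = 2.23517

2.23517


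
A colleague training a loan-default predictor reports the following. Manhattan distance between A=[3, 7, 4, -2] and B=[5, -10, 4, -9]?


d = |3-5| + |7+ 10| + |4-4| + |-2+ 9|
  = 2 + 17 + 0 + 7
  = 26

26


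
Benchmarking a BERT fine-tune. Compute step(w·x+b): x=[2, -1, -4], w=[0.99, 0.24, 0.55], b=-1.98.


z = (2)·(0.99) + (-1)·(0.24) + (-4)·(0.55) - 1.98
  = -2.44
step(z) = 0 (z<0)

0


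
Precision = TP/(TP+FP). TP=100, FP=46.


Precision = TP/(TP+FP)
= 100/(100+46)
= 100/146 = 68.49%

68.49%


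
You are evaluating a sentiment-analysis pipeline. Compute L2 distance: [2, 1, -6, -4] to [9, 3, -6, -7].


d = √((2-9)² + (1-3)² + (-6+ 6)² + (-4+ 7)²)
  = √(49 + 4 + 0 + 9)
  = √62 = 7.874

7.874


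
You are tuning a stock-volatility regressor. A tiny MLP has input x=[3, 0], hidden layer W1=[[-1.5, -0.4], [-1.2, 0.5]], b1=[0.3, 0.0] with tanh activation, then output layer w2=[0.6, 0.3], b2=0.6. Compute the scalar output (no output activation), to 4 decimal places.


z1[0] = (-1.5)·(3) + (-0.4)·(0) + 0.3 = -4.2
z1[1] = (-1.2)·(3) + (0.5)·(0) + 0.0 = -3.6
h = tanh(z1) = [-0.9996, -0.9985]
output = (0.6)·(-0.9996) + (0.3)·(-0.9985) + 0.6 = -0.2993

-0.2993


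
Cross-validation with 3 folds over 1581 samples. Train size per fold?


Fold size = 1581/3 = 527
Training per fold = 1581 - 527 = 1054

1054


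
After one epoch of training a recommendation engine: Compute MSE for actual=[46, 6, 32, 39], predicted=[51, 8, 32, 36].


Squared errors: (46-51)²=25, (6-8)²=4, (32-32)²=0, (39-36)²=9
Sum = 38
MSE = 38/4 = 19/2

19/2


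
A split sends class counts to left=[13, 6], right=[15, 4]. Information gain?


Parent = [28, 10], H_parent = 0.8315
H_left = 0.8997 (n=19), H_right = 0.7425 (n=19)
H_children = (19/38)·0.8997 + (19/38)·0.7425 = 0.8211
IG = 0.8315 - 0.8211 = 0.0104

0.0104


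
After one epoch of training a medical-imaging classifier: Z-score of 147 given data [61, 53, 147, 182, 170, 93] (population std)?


μ = 117.6667, σ = 51.2174
z = (147 - 117.6667)/51.2174 = 0.5727

0.5727


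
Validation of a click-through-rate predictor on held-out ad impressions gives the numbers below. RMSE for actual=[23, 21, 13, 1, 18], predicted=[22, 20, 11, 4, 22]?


MSE = 31/5 = 6.2
RMSE = √(31/5) = 2.49

2.49


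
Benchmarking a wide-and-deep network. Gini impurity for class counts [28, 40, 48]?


Probabilities: [28/116, 40/116, 48/116] ≈ [0.2414, 0.3448, 0.4138]
Σpᵢ² = (784 + 1600 + 2304)/116² = 4688/13456
Gini = 1 - Σpᵢ² = 1 - 4688/13456 = 0.6516

0.6516


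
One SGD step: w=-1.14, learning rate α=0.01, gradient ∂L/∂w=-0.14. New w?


w_new = w - α·∇
= -1.14 - 0.01·-0.14
= -1.14 + 0.0014
= -1.1386

-1.1386


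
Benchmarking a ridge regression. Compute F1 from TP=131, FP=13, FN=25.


Precision = 131/144 = 0.9097
Recall = 131/156 = 0.8397
F1 = 2·P·R/(P+R) = 2·TP/(2·TP+FP+FN) = 262/(262+13+25) = 262/300 = 0.8733

0.8733


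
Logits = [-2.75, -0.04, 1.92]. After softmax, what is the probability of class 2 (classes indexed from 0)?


Exponentials: e^-2.75=0.0639, e^-0.04=0.9608, e^1.92=6.821
Sum = 7.8457
Softmax = [0.0081, 0.1225, 0.8694]
p[2] = 6.821/7.8457 = 0.8694

0.8694


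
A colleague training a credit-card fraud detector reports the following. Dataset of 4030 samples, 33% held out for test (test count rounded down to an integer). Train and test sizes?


Test = ⌊4030·33/100⌋ = 1329
Train = 4030 - 1329 = 2701

Train: 2701, Test: 1329


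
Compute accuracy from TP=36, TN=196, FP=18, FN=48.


Accuracy = (TP+TN)/(TP+TN+FP+FN)
= (36+196)/(298)
= 232/298 = 77.85%

77.85%


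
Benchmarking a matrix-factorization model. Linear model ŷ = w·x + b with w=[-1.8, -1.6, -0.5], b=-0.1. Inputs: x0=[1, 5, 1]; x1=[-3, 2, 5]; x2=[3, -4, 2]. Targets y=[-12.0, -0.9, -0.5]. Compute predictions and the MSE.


ŷ0 = (-1.8)·(1) + (-1.6)·(5) + (-0.5)·(1) - 0.1 = -10.4
ŷ1 = (-1.8)·(-3) + (-1.6)·(2) + (-0.5)·(5) - 0.1 = -0.4
ŷ2 = (-1.8)·(3) + (-1.6)·(-4) + (-0.5)·(2) - 0.1 = -0.1
errors² = [2.56, 0.25, 0.16]
MSE = 2.9700/3 = 0.99

0.99


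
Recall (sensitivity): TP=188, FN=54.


Recall = TP/(TP+FN)
= 188/(188+54)
= 188/242 = 77.69%

77.69%


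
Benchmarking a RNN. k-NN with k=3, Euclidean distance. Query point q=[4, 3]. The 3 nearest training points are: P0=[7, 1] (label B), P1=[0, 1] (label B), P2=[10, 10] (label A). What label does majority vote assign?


d(q,P0) = 3.6056  (label B)
d(q,P1) = 4.4721  (label B)
d(q,P2) = 9.2195  (label A)
Votes: A=1, B=2
Majority → B

B


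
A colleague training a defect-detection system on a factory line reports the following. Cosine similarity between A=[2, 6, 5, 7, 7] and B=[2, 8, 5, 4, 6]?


A·B = 2·2 + 6·8 + 5·5 + 7·4 + 7·6 = 147
‖A‖ = √163 = 12.7671, ‖B‖ = √145 = 12.0416
cos = 147/(√163·√145) = 147/√23635 = 0.9562

0.9562


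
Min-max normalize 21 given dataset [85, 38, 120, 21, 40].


min=21, max=120
(21-21)/(120-21) = 0/99 = 0.0

0.0


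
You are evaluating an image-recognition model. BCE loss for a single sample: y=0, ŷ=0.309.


BCE = -[y·ln(p) + (1-y)·ln(1-p)]
= -0 - 1·ln(1-0.309)
= -ln(0.691) = 0.3696

0.3696


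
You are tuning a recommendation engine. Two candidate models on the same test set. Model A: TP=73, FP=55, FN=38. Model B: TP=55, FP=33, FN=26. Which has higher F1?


Model A: P=73/128=0.5703, R=73/111=0.6577, F1=2PR/(P+R)=2TP/(2TP+FP+FN)=146/239=0.6109
Model B: P=55/88=0.625, R=55/81=0.679, F1=2PR/(P+R)=2TP/(2TP+FP+FN)=110/169=0.6509
0.6109 < 0.6509 → Model B

Model B


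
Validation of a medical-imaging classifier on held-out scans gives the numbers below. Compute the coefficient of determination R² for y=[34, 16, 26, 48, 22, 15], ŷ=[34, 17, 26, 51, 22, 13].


ȳ = 26.8333
SS_res = Σ(y-ŷ)² = 14
SS_tot = Σ(y-ȳ)² = 780.83
R² = 1 - SS_res/SS_tot = 1 - 0.0179 = 0.9821

0.9821


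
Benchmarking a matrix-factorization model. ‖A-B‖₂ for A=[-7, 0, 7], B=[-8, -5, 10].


d = √((-7+ 8)² + (0+ 5)² + (7-10)²)
  = √(1 + 25 + 9)
  = √35 = 5.9161

5.9161


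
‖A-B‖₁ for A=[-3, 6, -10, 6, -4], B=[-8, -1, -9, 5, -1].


d = |-3+ 8| + |6+ 1| + |-10+ 9| + |6-5| + |-4+ 1|
  = 5 + 7 + 1 + 1 + 3
  = 17

17


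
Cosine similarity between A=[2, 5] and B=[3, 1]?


A·B = 2·3 + 5·1 = 11
‖A‖ = √29 = 5.3852, ‖B‖ = √10 = 3.1623
cos = 11/(√29·√10) = 11/√290 = 0.6459

0.6459


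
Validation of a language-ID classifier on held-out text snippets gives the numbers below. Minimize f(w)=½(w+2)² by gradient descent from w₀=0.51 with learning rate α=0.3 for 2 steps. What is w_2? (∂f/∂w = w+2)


step 1: grad = 0.51+2 = 2.51; w = 0.51 - 0.3·(2.51) = -0.243
step 2: grad = -0.243+2 = 1.757; w = -0.243 - 0.3·(1.757) = -0.7701

-0.7701


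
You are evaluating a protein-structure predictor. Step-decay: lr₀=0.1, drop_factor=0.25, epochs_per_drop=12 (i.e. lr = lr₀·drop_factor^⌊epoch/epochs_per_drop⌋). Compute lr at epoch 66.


n_drops = ⌊66/12⌋ = 5
lr = 0.1·0.25^5 = 0.1·0.0009765625 = 0.00009765625

0.00009765625


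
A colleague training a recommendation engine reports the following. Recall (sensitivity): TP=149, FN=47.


Recall = TP/(TP+FN)
= 149/(149+47)
= 149/196 = 76.02%

76.02%


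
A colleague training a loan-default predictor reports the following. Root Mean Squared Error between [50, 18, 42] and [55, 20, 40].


MSE = 33/3 = 11
RMSE = √(33/3) = 3.3166

3.3166


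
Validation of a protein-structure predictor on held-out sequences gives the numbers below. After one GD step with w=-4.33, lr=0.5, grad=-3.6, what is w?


w_new = w - α·∇
= -4.33 - 0.5·-3.6
= -4.33 + 1.8
= -2.53

-2.53


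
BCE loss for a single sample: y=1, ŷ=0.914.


BCE = -[y·ln(p) + (1-y)·ln(1-p)]
= -1·ln(0.914) - 0
= -ln(0.914) = 0.0899

0.0899


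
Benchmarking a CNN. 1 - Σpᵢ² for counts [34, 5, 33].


Probabilities: [34/72, 5/72, 33/72] ≈ [0.4722, 0.0694, 0.4583]
Σpᵢ² = (1156 + 25 + 1089)/72² = 2270/5184
Gini = 1 - Σpᵢ² = 1 - 2270/5184 = 0.5621

0.5621


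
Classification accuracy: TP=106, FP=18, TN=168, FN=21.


Accuracy = (TP+TN)/(TP+TN+FP+FN)
= (106+168)/(313)
= 274/313 = 87.54%

87.54%


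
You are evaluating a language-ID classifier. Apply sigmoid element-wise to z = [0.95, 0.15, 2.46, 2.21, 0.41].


σ(0.95) = 1/(1+e^-0.95) = 0.7211
σ(0.15) = 1/(1+e^-0.15) = 0.5374
σ(2.46) = 1/(1+e^-2.46) = 0.9213
σ(2.21) = 1/(1+e^-2.21) = 0.9011
σ(0.41) = 1/(1+e^-0.41) = 0.6011
result = [0.7211, 0.5374, 0.9213, 0.9011, 0.6011]

[0.7211, 0.5374, 0.9213, 0.9011, 0.6011]


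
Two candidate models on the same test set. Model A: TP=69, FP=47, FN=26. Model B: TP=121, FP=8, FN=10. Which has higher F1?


Model A: P=69/116=0.5948, R=69/95=0.7263, F1=2PR/(P+R)=2TP/(2TP+FP+FN)=138/211=0.654
Model B: P=121/129=0.938, R=121/131=0.9237, F1=2PR/(P+R)=2TP/(2TP+FP+FN)=242/260=0.9308
0.654 < 0.9308 → Model B

Model B


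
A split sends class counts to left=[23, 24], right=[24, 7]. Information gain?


Parent = [47, 31], H_parent = 0.9694
H_left = 0.9997 (n=47), H_right = 0.7706 (n=31)
H_children = (47/78)·0.9997 + (31/78)·0.7706 = 0.9086
IG = 0.9694 - 0.9086 = 0.0608

0.0608


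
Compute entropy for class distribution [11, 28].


Probabilities: [11/39, 28/39] ≈ [0.2821, 0.7179]
H = -((11/39)·log₂(11/39) + (28/39)·log₂(28/39))
  = 0.8582 bits

0.8582 bits


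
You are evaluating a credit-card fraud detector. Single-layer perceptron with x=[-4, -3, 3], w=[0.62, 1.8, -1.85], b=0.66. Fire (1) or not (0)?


z = (-4)·(0.62) + (-3)·(1.8) + (3)·(-1.85) + 0.66
  = -12.77
step(z) = 0 (z<0)

0


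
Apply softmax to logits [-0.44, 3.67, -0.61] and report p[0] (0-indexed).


Exponentials: e^-0.44=0.644, e^3.67=39.2519, e^-0.61=0.5434
Sum = 40.4393
Softmax = [0.0159, 0.9706, 0.0134]
p[0] = 0.644/40.4393 = 0.0159

0.0159


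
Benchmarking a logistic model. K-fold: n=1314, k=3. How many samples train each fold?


Fold size = 1314/3 = 438
Training per fold = 1314 - 438 = 876

876


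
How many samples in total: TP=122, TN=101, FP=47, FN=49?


Total = TP + TN + FP + FN
= 122 + 101 + 47 + 49
= 319
(Predicted positive: 169, predicted negative: 150)

319


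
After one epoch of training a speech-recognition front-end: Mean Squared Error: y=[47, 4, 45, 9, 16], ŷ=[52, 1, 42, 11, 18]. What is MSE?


Squared errors: (47-52)²=25, (4-1)²=9, (45-42)²=9, (9-11)²=4, (16-18)²=4
Sum = 51
MSE = 51/5 = 51/5

51/5


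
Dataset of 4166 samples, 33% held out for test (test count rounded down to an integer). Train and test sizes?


Test = ⌊4166·33/100⌋ = 1374
Train = 4166 - 1374 = 2792

Train: 2792, Test: 1374


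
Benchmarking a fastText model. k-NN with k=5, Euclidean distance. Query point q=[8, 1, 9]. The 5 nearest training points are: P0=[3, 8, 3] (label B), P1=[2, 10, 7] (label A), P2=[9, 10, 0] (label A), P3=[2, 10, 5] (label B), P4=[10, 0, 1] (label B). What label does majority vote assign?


d(q,P0) = 10.4881  (label B)
d(q,P1) = 11.0  (label A)
d(q,P2) = 12.7671  (label A)
d(q,P3) = 11.5326  (label B)
d(q,P4) = 8.3066  (label B)
Votes: A=2, B=3
Majority → B

B


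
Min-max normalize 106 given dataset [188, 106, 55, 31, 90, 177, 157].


min=31, max=188
(106-31)/(188-31) = 75/157 = 0.4777

0.4777


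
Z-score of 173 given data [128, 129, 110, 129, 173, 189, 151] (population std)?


μ = 144.1429, σ = 26.1229
z = (173 - 144.1429)/26.1229 = 1.1047

1.1047


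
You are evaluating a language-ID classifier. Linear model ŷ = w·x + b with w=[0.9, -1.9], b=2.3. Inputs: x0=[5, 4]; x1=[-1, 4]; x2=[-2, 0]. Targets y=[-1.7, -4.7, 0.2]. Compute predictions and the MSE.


ŷ0 = (0.9)·(5) + (-1.9)·(4) + 2.3 = -0.8
ŷ1 = (0.9)·(-1) + (-1.9)·(4) + 2.3 = -6.2
ŷ2 = (0.9)·(-2) + (-1.9)·(0) + 2.3 = 0.5
errors² = [0.81, 2.25, 0.09]
MSE = 3.1500/3 = 1.05

1.05


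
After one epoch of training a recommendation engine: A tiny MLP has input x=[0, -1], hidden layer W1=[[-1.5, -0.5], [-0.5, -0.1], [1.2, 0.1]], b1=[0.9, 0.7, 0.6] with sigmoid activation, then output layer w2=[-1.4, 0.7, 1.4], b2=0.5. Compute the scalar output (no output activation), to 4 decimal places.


z1[0] = (-1.5)·(0) + (-0.5)·(-1) + 0.9 = 1.4
z1[1] = (-0.5)·(0) + (-0.1)·(-1) + 0.7 = 0.8
z1[2] = (1.2)·(0) + (0.1)·(-1) + 0.6 = 0.5
h = sigmoid(z1) = [0.8022, 0.69, 0.6225]
output = (-1.4)·(0.8022) + (0.7)·(0.69) + (1.4)·(0.6225) + 0.5 = 0.7314

0.7314


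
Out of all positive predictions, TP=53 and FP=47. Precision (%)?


Precision = TP/(TP+FP)
= 53/(53+47)
= 53/100 = 53.0%

53.0%


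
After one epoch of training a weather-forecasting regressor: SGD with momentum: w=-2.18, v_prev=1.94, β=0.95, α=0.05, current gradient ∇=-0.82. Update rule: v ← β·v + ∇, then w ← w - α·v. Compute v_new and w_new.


v_new = 0.95·1.94 - 0.82 = 1.843 - 0.82 = 1.023
w_new = -2.18 - 0.05·1.023 = -2.18 - 0.05115 = -2.23115

v_new=1.023, w_new=-2.23115


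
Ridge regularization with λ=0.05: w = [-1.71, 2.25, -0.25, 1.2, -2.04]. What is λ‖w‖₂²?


‖w‖₂² = (-1.71)² + (2.25)² + (-0.25)² + (1.2)² + (-2.04)²
     = 2.9241 + 5.0625 + 0.0625 + 1.44 + 4.1616
     = 13.6507
λ·‖w‖₂² = 0.05·13.6507 = 0.682535

0.682535


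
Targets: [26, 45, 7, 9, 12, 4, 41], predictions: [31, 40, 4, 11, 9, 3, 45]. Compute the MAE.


Absolute errors: |26-31|=5, |45-40|=5, |7-4|=3, |9-11|=2, |12-9|=3, |4-3|=1, |41-45|=4
Sum = 23
MAE = 23/7 = 23/7

23/7


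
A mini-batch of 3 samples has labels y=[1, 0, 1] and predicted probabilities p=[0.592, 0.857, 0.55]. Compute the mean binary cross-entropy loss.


L[0] = -ln(0.592) = 0.5242
L[1] = -ln(1-0.857) = -ln(0.143) = 1.9449
L[2] = -ln(0.55) = 0.5978
mean = (0.5242 + 1.9449 + 0.5978)/3 = 1.0223

1.0223


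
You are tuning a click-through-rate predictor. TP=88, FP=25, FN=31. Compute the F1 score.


Precision = 88/113 = 0.7788
Recall = 88/119 = 0.7395
F1 = 2·P·R/(P+R) = 2·TP/(2·TP+FP+FN) = 176/(176+25+31) = 176/232 = 0.7586

0.7586


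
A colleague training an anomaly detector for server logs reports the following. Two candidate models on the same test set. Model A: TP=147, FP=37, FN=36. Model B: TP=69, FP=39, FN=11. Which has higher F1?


Model A: P=147/184=0.7989, R=147/183=0.8033, F1=2PR/(P+R)=2TP/(2TP+FP+FN)=294/367=0.8011
Model B: P=69/108=0.6389, R=69/80=0.8625, F1=2PR/(P+R)=2TP/(2TP+FP+FN)=138/188=0.734
0.8011 > 0.734 → Model A

Model A


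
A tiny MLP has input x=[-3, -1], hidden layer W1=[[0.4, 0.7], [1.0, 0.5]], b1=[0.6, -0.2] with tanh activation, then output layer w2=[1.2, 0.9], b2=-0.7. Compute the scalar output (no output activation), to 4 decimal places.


z1[0] = (0.4)·(-3) + (0.7)·(-1) + 0.6 = -1.3
z1[1] = (1.0)·(-3) + (0.5)·(-1) - 0.2 = -3.7
h = tanh(z1) = [-0.8617, -0.9988]
output = (1.2)·(-0.8617) + (0.9)·(-0.9988) - 0.7 = -2.633

-2.633


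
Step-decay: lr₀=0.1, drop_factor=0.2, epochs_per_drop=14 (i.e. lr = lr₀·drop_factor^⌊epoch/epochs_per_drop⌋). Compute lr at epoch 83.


n_drops = ⌊83/14⌋ = 5
lr = 0.1·0.2^5 = 0.1·0.00032 = 0.000032

0.000032


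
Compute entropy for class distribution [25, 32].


Probabilities: [25/57, 32/57] ≈ [0.4386, 0.5614]
H = -((25/57)·log₂(25/57) + (32/57)·log₂(32/57))
  = 0.9891 bits

0.9891 bits


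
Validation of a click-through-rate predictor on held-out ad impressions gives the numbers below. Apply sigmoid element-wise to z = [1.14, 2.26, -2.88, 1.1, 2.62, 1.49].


σ(1.14) = 1/(1+e^-1.14) = 0.7577
σ(2.26) = 1/(1+e^-2.26) = 0.9055
σ(-2.88) = 1/(1+e^2.88) = 0.0532
σ(1.1) = 1/(1+e^-1.1) = 0.7503
σ(2.62) = 1/(1+e^-2.62) = 0.9321
σ(1.49) = 1/(1+e^-1.49) = 0.8161
result = [0.7577, 0.9055, 0.0532, 0.7503, 0.9321, 0.8161]

[0.7577, 0.9055, 0.0532, 0.7503, 0.9321, 0.8161]


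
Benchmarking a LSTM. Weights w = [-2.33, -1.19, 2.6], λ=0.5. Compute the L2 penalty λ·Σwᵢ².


‖w‖₂² = (-2.33)² + (-1.19)² + (2.6)²
     = 5.4289 + 1.4161 + 6.76
     = 13.605
λ·‖w‖₂² = 0.5·13.605 = 6.8025

6.8025


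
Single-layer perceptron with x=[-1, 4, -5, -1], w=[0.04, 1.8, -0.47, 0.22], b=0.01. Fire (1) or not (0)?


z = (-1)·(0.04) + (4)·(1.8) + (-5)·(-0.47) + (-1)·(0.22) + 0.01
  = 9.3
step(z) = 1 (z≥0)

1


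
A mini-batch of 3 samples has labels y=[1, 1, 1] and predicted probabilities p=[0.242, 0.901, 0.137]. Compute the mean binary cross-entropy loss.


L[0] = -ln(0.242) = 1.4188
L[1] = -ln(0.901) = 0.1043
L[2] = -ln(0.137) = 1.9878
mean = (1.4188 + 0.1043 + 1.9878)/3 = 1.1703

1.1703


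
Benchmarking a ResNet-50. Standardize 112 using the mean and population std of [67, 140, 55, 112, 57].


μ = 86.2, σ = 33.9258
z = (112 - 86.2)/33.9258 = 0.7605

0.7605


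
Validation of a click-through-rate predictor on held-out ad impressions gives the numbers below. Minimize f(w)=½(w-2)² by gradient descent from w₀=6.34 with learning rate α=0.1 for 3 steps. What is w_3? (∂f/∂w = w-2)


step 1: grad = 6.34-2 = 4.34; w = 6.34 - 0.1·(4.34) = 5.906
step 2: grad = 5.906-2 = 3.906; w = 5.906 - 0.1·(3.906) = 5.5154
step 3: grad = 5.5154-2 = 3.5154; w = 5.5154 - 0.1·(3.5154) = 5.16386

5.16386


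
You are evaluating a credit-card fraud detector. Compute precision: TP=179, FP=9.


Precision = TP/(TP+FP)
= 179/(179+9)
= 179/188 = 95.21%

95.21%


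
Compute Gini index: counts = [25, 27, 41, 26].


Probabilities: [25/119, 27/119, 41/119, 26/119] ≈ [0.2101, 0.2269, 0.3445, 0.2185]
Σpᵢ² = (625 + 729 + 1681 + 676)/119² = 3711/14161
Gini = 1 - Σpᵢ² = 1 - 3711/14161 = 0.7379

0.7379


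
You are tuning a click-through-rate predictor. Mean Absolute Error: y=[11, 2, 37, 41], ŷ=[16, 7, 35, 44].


Absolute errors: |11-16|=5, |2-7|=5, |37-35|=2, |41-44|=3
Sum = 15
MAE = 15/4 = 15/4

15/4


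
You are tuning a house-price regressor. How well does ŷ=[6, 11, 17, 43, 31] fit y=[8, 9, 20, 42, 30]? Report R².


ȳ = 21.8
SS_res = Σ(y-ŷ)² = 19
SS_tot = Σ(y-ȳ)² = 832.8
R² = 1 - SS_res/SS_tot = 1 - 0.0228 = 0.9772

0.9772


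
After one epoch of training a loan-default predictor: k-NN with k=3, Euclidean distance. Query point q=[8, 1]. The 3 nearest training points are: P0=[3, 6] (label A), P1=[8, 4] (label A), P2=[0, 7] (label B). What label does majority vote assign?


d(q,P0) = 7.0711  (label A)
d(q,P1) = 3.0  (label A)
d(q,P2) = 10.0  (label B)
Votes: A=2, B=1
Majority → A

A


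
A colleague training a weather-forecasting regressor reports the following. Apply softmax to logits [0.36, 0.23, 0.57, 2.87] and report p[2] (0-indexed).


Exponentials: e^0.36=1.4333, e^0.23=1.2586, e^0.57=1.7683, e^2.87=17.637
Sum = 22.0972
Softmax = [0.0649, 0.057, 0.08, 0.7982]
p[2] = 1.7683/22.0972 = 0.08

0.08


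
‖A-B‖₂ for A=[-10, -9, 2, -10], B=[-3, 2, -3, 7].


d = √((-10+ 3)² + (-9-2)² + (2+ 3)² + (-10-7)²)
  = √(49 + 121 + 25 + 289)
  = √484 = 22.0

22.0


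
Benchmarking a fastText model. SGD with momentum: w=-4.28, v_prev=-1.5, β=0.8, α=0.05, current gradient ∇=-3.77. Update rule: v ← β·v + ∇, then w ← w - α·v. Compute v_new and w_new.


v_new = 0.8·-1.5 - 3.77 = -1.2 - 3.77 = -4.97
w_new = -4.28 - 0.05·-4.97 = -4.28 + 0.2485 = -4.0315

v_new=-4.97, w_new=-4.0315


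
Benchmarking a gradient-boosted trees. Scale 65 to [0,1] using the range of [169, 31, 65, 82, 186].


min=31, max=186
(65-31)/(186-31) = 34/155 = 0.2194

0.2194


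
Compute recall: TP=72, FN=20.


Recall = TP/(TP+FN)
= 72/(72+20)
= 72/92 = 78.26%

78.26%
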